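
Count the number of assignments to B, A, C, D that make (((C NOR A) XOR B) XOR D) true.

Satisfying assignments: (0,0,0,0), (0,0,1,1), (0,1,0,1), (0,1,1,1), (1,0,0,1), (1,0,1,0), (1,1,0,0), (1,1,1,0)
Count: 8 out of 16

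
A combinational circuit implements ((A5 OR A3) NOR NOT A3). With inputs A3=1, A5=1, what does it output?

Substituting: ((1 OR 1) NOR NOT 1)
= 0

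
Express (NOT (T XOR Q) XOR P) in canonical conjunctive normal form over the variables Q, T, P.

(Q OR T OR NOT P) AND (Q OR NOT T OR P) AND (NOT Q OR T OR P) AND (NOT Q OR NOT T OR NOT P)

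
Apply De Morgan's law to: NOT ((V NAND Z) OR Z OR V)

NOT (V NAND Z) AND NOT Z AND NOT V
De Morgan's: NOT(OR of terms) = AND of negations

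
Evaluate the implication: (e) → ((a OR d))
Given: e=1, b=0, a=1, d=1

Antecedent (e) = 1; consequent ((a OR d)) = 1.
1 → 1 = 1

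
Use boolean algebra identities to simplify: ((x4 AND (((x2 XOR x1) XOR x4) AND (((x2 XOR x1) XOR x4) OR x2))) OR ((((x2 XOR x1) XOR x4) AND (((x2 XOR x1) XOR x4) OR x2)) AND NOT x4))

By distribution ((E AND v) OR (E AND NOT v) = E) then absorption (E AND (E OR v) = E):
= ((x2 XOR x1) XOR x4)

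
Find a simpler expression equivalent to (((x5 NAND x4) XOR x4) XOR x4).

By XOR self-cancellation ((E XOR v) XOR v = E):
= (x5 NAND x4)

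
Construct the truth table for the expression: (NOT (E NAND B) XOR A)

A | B | E | Output
------------------
0 | 0 | 0 | 0
0 | 0 | 1 | 0
0 | 1 | 0 | 0
0 | 1 | 1 | 1
1 | 0 | 0 | 1
1 | 0 | 1 | 1
1 | 1 | 0 | 1
1 | 1 | 1 | 0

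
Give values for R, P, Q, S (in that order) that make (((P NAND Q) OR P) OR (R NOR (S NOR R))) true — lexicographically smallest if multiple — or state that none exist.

R=0, P=0, Q=0, S=0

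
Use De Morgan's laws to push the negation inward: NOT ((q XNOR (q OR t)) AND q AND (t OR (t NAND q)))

NOT (q XNOR (q OR t)) OR NOT q OR NOT (t OR (t NAND q))
De Morgan's: NOT(AND of terms) = OR of negations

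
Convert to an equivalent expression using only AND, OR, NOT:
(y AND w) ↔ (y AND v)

((y AND w) AND (y AND v)) OR (NOT (y AND w) AND NOT (y AND v))
(Biconditional = both true or both false)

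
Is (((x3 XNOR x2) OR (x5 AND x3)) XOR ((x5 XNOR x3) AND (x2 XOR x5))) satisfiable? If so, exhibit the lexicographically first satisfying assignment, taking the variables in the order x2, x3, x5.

x2=0, x3=0, x5=0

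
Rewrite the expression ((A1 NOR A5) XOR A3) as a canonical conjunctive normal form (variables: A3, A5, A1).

(A3 OR A5 OR NOT A1) AND (A3 OR NOT A5 OR A1) AND (A3 OR NOT A5 OR NOT A1) AND (NOT A3 OR A5 OR A1)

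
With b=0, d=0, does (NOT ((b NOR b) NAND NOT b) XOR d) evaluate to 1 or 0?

Substituting: (NOT ((0 NOR 0) NAND NOT 0) XOR 0)
= 1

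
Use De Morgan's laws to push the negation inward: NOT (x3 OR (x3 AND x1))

NOT x3 AND NOT (x3 AND x1)
De Morgan's: NOT(OR of terms) = AND of negations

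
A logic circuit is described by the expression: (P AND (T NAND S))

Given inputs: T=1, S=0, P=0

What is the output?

Substituting: (0 AND (1 NAND 0))
= 0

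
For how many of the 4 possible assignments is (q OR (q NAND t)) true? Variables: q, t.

Satisfying assignments: (0,0), (0,1), (1,0), (1,1)
Count: 4 out of 4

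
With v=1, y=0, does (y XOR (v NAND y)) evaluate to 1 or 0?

Substituting: (0 XOR (1 NAND 0))
= 1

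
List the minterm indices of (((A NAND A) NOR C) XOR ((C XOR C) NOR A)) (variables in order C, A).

Σm(0, 1, 2) = (NOT C AND NOT A) OR (NOT C AND A) OR (C AND NOT A)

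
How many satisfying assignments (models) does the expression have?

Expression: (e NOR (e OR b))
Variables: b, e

Satisfying assignments: (0,0)
Count: 1 out of 4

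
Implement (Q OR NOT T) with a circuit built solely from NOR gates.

((Q NOR (T NOR T)) NOR (Q NOR (T NOR T)))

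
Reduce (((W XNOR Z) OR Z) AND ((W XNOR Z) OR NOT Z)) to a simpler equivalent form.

By distribution ((E OR v) AND (E OR NOT v) = E):
= (W XNOR Z)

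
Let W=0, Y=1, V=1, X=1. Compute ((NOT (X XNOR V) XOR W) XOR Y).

Substituting: ((NOT (1 XNOR 1) XOR 0) XOR 1)
= 1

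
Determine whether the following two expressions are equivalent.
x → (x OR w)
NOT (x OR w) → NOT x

Yes, Contrapositive is always equivalent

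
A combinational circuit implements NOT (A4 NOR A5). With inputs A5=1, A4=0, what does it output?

Substituting: NOT (0 NOR 1)
= 1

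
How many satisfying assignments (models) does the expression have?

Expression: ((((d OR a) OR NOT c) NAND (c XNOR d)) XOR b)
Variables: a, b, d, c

Satisfying assignments: (0,0,0,1), (0,0,1,0), (0,1,0,0), (0,1,1,1), (1,0,0,1), (1,0,1,0), (1,1,0,0), (1,1,1,1)
Count: 8 out of 16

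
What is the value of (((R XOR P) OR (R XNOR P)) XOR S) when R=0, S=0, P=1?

Substituting: (((0 XOR 1) OR (0 XNOR 1)) XOR 0)
= 1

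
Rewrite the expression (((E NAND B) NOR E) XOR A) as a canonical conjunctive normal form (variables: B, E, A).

(B OR E OR A) AND (B OR NOT E OR A) AND (NOT B OR E OR A) AND (NOT B OR NOT E OR A)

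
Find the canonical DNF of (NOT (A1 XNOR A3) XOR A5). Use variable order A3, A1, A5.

(NOT A3 AND NOT A1 AND A5) OR (NOT A3 AND A1 AND NOT A5) OR (A3 AND NOT A1 AND NOT A5) OR (A3 AND A1 AND A5)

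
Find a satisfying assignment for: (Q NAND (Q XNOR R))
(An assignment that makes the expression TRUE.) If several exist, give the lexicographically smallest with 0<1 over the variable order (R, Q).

R=0, Q=0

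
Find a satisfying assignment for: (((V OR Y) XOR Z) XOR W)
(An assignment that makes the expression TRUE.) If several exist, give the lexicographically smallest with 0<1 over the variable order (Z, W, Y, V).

Z=0, W=0, Y=0, V=1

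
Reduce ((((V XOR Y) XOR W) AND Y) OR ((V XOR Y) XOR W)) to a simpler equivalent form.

By absorption (E OR (E AND v) = E):
= ((V XOR Y) XOR W)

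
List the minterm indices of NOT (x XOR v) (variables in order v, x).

Σm(0, 3) = (NOT v AND NOT x) OR (v AND x)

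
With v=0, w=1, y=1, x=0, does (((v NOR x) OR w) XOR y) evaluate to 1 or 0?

Substituting: (((0 NOR 0) OR 1) XOR 1)
= 0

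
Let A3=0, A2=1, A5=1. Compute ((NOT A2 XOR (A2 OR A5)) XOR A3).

Substituting: ((NOT 1 XOR (1 OR 1)) XOR 0)
= 1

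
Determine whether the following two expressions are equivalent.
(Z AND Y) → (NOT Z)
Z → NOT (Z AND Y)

Yes, Contrapositive is always equivalent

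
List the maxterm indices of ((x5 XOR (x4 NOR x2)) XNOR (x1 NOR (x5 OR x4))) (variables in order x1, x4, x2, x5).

ΠM(2, 3, 5, 7, 8, 11, 13, 15) = (x1 OR x4 OR NOT x2 OR x5) AND (x1 OR x4 OR NOT x2 OR NOT x5) AND (x1 OR NOT x4 OR x2 OR NOT x5) AND (x1 OR NOT x4 OR NOT x2 OR NOT x5) AND (NOT x1 OR x4 OR x2 OR x5) AND (NOT x1 OR x4 OR NOT x2 OR NOT x5) AND (NOT x1 OR NOT x4 OR x2 OR NOT x5) AND (NOT x1 OR NOT x4 OR NOT x2 OR NOT x5)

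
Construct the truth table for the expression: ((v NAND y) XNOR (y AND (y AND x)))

y | v | x | Output
------------------
0 | 0 | 0 | 0
0 | 0 | 1 | 0
0 | 1 | 0 | 0
0 | 1 | 1 | 0
1 | 0 | 0 | 0
1 | 0 | 1 | 1
1 | 1 | 0 | 1
1 | 1 | 1 | 0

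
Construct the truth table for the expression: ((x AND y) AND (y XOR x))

y | x | Output
--------------
0 | 0 | 0
0 | 1 | 0
1 | 0 | 0
1 | 1 | 0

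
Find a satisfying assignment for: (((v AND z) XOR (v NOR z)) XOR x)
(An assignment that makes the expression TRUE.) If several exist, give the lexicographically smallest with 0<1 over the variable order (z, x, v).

z=0, x=0, v=0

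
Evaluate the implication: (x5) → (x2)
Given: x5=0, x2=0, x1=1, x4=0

Antecedent (x5) = 0; consequent (x2) = 0.
0 → 0 = 1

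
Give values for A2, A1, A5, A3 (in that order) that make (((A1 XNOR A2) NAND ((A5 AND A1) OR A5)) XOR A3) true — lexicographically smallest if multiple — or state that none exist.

A2=0, A1=0, A5=0, A3=0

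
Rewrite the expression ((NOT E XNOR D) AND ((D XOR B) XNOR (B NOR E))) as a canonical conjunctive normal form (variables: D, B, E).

(D OR B OR E) AND (D OR NOT B OR E) AND (D OR NOT B OR NOT E) AND (NOT D OR B OR NOT E) AND (NOT D OR NOT B OR NOT E)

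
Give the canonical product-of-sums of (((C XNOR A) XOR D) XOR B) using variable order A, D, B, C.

ΠM(1, 2, 4, 7, 8, 11, 13, 14) = (A OR D OR B OR NOT C) AND (A OR D OR NOT B OR C) AND (A OR NOT D OR B OR C) AND (A OR NOT D OR NOT B OR NOT C) AND (NOT A OR D OR B OR C) AND (NOT A OR D OR NOT B OR NOT C) AND (NOT A OR NOT D OR B OR NOT C) AND (NOT A OR NOT D OR NOT B OR C)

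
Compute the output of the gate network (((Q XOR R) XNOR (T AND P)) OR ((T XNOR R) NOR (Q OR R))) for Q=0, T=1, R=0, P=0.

Substituting: (((0 XOR 0) XNOR (1 AND 0)) OR ((1 XNOR 0) NOR (0 OR 0)))
= 1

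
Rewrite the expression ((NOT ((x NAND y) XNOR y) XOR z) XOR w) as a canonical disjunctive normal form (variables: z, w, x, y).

(NOT z AND NOT w AND NOT x AND NOT y) OR (NOT z AND NOT w AND x AND NOT y) OR (NOT z AND NOT w AND x AND y) OR (NOT z AND w AND NOT x AND y) OR (z AND NOT w AND NOT x AND y) OR (z AND w AND NOT x AND NOT y) OR (z AND w AND x AND NOT y) OR (z AND w AND x AND y)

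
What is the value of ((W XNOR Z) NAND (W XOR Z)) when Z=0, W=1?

Substituting: ((1 XNOR 0) NAND (1 XOR 0))
= 1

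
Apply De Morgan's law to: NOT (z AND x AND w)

NOT z OR NOT x OR NOT w
De Morgan's: NOT(AND of terms) = OR of negations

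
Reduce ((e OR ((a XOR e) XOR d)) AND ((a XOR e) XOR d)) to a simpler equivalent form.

By absorption (E AND (E OR v) = E):
= ((a XOR e) XOR d)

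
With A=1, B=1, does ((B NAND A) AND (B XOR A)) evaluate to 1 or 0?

Substituting: ((1 NAND 1) AND (1 XOR 1))
= 0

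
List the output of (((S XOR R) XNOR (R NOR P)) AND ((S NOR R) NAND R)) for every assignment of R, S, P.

R | S | P | Output
------------------
0 | 0 | 0 | 0
0 | 0 | 1 | 1
0 | 1 | 0 | 1
0 | 1 | 1 | 0
1 | 0 | 0 | 0
1 | 0 | 1 | 0
1 | 1 | 0 | 1
1 | 1 | 1 | 1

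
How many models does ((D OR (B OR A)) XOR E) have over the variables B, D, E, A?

Satisfying assignments: (0,0,0,1), (0,0,1,0), (0,1,0,0), (0,1,0,1), (1,0,0,0), (1,0,0,1), (1,1,0,0), (1,1,0,1)
Count: 8 out of 16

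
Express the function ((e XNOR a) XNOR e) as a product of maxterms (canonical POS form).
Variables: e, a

ΠM(0, 2) = (e OR a) AND (NOT e OR a)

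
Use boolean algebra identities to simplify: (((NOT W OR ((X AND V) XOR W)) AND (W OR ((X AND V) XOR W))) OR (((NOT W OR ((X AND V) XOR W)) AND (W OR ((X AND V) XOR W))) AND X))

By absorption (E OR (E AND v) = E) then distribution ((E OR v) AND (E OR NOT v) = E):
= ((X AND V) XOR W)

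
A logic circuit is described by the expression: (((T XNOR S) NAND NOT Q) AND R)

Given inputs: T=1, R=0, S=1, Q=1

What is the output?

Substituting: (((1 XNOR 1) NAND NOT 1) AND 0)
= 0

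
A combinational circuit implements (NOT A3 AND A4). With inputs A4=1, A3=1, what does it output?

Substituting: (NOT 1 AND 1)
= 0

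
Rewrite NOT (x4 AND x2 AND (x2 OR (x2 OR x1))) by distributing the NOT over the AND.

NOT x4 OR NOT x2 OR NOT (x2 OR (x2 OR x1))
De Morgan's: NOT(AND of terms) = OR of negations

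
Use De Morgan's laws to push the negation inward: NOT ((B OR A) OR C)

NOT (B OR A) AND NOT C
De Morgan's: NOT(OR of terms) = AND of negations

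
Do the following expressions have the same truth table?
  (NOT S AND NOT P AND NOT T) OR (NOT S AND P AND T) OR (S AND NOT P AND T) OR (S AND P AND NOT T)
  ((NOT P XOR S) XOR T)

Yes, they are equivalent — the two output columns agree on all 8 assignments:
S | P | T | Expression 1 | Expression 2
---------------------------------------
0 | 0 | 0 | 1 | 1
0 | 0 | 1 | 0 | 0
0 | 1 | 0 | 0 | 0
0 | 1 | 1 | 1 | 1
1 | 0 | 0 | 0 | 0
1 | 0 | 1 | 1 | 1
1 | 1 | 0 | 1 | 1
1 | 1 | 1 | 0 | 0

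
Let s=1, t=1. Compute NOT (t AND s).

Substituting: NOT (1 AND 1)
= 0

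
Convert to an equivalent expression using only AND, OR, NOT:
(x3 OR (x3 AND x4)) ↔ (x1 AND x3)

((x3 OR (x3 AND x4)) AND (x1 AND x3)) OR (NOT (x3 OR (x3 AND x4)) AND NOT (x1 AND x3))
(Biconditional = both true or both false)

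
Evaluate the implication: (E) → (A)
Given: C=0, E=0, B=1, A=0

Antecedent (E) = 0; consequent (A) = 0.
0 → 0 = 1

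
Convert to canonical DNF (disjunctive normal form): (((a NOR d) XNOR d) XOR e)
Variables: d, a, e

(NOT d AND NOT a AND e) OR (NOT d AND a AND NOT e) OR (d AND NOT a AND e) OR (d AND a AND e)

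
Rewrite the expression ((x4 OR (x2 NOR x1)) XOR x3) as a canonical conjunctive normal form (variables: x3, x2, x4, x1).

(x3 OR x2 OR x4 OR NOT x1) AND (x3 OR NOT x2 OR x4 OR x1) AND (x3 OR NOT x2 OR x4 OR NOT x1) AND (NOT x3 OR x2 OR x4 OR x1) AND (NOT x3 OR x2 OR NOT x4 OR x1) AND (NOT x3 OR x2 OR NOT x4 OR NOT x1) AND (NOT x3 OR NOT x2 OR NOT x4 OR x1) AND (NOT x3 OR NOT x2 OR NOT x4 OR NOT x1)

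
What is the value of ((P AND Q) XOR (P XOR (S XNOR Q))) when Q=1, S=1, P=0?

Substituting: ((0 AND 1) XOR (0 XOR (1 XNOR 1)))
= 1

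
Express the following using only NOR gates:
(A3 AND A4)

((A3 NOR A3) NOR (A4 NOR A4))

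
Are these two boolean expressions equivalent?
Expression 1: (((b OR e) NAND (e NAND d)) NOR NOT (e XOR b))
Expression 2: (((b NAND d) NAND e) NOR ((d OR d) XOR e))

No. Counterexample: with e=0, b=1, d=0, Expression 1 = 1 but Expression 2 = 0.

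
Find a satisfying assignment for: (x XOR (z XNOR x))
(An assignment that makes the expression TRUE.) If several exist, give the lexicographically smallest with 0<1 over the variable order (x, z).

x=0, z=0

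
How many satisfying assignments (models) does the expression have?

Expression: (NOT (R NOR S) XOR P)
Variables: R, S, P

Satisfying assignments: (0,0,1), (0,1,0), (1,0,0), (1,1,0)
Count: 4 out of 8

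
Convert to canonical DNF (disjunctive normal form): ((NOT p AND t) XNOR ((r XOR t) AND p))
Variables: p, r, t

(NOT p AND NOT r AND NOT t) OR (NOT p AND r AND NOT t) OR (p AND NOT r AND NOT t) OR (p AND r AND t)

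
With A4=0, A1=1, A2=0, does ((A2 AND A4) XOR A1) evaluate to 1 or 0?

Substituting: ((0 AND 0) XOR 1)
= 1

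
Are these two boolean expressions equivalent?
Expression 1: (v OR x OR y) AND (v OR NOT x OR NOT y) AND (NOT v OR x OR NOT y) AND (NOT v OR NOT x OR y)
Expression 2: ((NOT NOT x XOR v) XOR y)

Yes, they are equivalent — the two output columns agree on all 8 assignments:
v | x | y | Expression 1 | Expression 2
---------------------------------------
0 | 0 | 0 | 0 | 0
0 | 0 | 1 | 1 | 1
0 | 1 | 0 | 1 | 1
0 | 1 | 1 | 0 | 0
1 | 0 | 0 | 1 | 1
1 | 0 | 1 | 0 | 0
1 | 1 | 0 | 0 | 0
1 | 1 | 1 | 1 | 1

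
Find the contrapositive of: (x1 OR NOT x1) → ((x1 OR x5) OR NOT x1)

Contrapositive: NOT ((x1 OR x5) OR NOT x1) → NOT (x1 OR NOT x1)
Note: A statement and its contrapositive are logically equivalent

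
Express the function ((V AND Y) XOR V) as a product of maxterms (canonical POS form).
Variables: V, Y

ΠM(0, 1, 3) = (V OR Y) AND (V OR NOT Y) AND (NOT V OR NOT Y)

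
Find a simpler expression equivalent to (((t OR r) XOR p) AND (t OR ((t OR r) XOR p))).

By absorption (E AND (E OR v) = E):
= ((t OR r) XOR p)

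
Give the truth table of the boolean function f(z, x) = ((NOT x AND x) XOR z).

z | x | Output
--------------
0 | 0 | 0
0 | 1 | 0
1 | 0 | 1
1 | 1 | 1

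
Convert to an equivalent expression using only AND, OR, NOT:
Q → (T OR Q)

NOT Q OR (T OR Q)
(Implication elimination: A → B = NOT A OR B)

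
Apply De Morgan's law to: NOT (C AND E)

NOT C OR NOT E
De Morgan's: NOT(AND of terms) = OR of negations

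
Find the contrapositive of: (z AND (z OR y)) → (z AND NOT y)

Contrapositive: NOT (z AND NOT y) → NOT (z AND (z OR y))
Note: A statement and its contrapositive are logically equivalent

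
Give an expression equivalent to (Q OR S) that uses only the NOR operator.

((Q NOR S) NOR (Q NOR S))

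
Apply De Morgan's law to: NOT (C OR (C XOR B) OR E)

NOT C AND NOT (C XOR B) AND NOT E
De Morgan's: NOT(OR of terms) = AND of negations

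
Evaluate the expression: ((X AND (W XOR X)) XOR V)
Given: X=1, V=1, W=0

Substituting: ((1 AND (0 XOR 1)) XOR 1)
= 0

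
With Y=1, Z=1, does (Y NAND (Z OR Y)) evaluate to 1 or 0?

Substituting: (1 NAND (1 OR 1))
= 0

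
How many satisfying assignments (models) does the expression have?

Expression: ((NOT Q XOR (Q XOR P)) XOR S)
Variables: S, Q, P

Satisfying assignments: (0,0,0), (0,1,0), (1,0,1), (1,1,1)
Count: 4 out of 8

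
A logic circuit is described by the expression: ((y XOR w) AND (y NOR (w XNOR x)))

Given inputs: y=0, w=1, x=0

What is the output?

Substituting: ((0 XOR 1) AND (0 NOR (1 XNOR 0)))
= 1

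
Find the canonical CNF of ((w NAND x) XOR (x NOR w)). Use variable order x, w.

(x OR w) AND (NOT x OR NOT w)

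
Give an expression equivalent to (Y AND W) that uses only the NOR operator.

((Y NOR Y) NOR (W NOR W))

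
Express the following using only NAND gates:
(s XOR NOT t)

((s NAND (s NAND (t NAND t))) NAND ((t NAND t) NAND (s NAND (t NAND t))))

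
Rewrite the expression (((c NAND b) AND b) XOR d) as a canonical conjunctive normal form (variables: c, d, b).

(c OR d OR b) AND (c OR NOT d OR NOT b) AND (NOT c OR d OR b) AND (NOT c OR d OR NOT b)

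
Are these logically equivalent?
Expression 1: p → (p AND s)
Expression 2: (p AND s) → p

No, Converse is not equivalent to original (counterexample: s=0, p=1)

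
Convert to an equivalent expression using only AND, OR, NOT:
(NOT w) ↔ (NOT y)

((NOT w) AND (NOT y)) OR (w AND y)
(Biconditional = both true or both false)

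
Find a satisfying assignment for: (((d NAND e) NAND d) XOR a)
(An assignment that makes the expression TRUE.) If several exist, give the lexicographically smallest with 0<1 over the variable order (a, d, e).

a=0, d=0, e=0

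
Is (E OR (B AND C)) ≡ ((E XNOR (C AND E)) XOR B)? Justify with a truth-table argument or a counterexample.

No. Counterexample: with C=0, B=0, E=0, Expression 1 = 0 but Expression 2 = 1.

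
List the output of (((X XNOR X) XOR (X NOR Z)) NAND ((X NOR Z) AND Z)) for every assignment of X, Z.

X | Z | Output
--------------
0 | 0 | 1
0 | 1 | 1
1 | 0 | 1
1 | 1 | 1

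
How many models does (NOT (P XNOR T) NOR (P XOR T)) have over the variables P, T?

Satisfying assignments: (0,0), (1,1)
Count: 2 out of 4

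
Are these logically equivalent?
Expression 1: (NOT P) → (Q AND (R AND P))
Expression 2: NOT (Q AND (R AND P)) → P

Yes, Contrapositive is always equivalent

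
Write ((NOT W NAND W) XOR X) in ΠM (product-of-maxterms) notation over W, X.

ΠM(1, 3) = (W OR NOT X) AND (NOT W OR NOT X)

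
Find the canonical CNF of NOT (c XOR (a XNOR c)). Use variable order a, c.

(a OR c) AND (a OR NOT c)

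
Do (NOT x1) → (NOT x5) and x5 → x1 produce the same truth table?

Yes, Contrapositive is always equivalent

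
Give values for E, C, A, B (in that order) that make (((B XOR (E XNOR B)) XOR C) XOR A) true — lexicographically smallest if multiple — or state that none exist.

E=0, C=0, A=0, B=0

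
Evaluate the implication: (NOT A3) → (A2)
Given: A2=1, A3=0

Antecedent (NOT A3) = 1; consequent (A2) = 1.
1 → 1 = 1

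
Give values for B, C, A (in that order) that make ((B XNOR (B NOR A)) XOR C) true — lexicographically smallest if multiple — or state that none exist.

B=0, C=0, A=1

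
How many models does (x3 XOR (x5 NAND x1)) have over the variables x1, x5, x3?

Satisfying assignments: (0,0,0), (0,1,0), (1,0,0), (1,1,1)
Count: 4 out of 8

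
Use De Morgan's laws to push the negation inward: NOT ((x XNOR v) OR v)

NOT (x XNOR v) AND NOT v
De Morgan's: NOT(OR of terms) = AND of negations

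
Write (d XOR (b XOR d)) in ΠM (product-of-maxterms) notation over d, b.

ΠM(0, 2) = (d OR b) AND (NOT d OR b)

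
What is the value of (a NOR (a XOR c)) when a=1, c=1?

Substituting: (1 NOR (1 XOR 1))
= 0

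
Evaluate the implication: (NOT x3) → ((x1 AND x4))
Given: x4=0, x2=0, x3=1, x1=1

Antecedent (NOT x3) = 0; consequent ((x1 AND x4)) = 0.
0 → 0 = 1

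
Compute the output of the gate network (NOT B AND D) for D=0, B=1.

Substituting: (NOT 1 AND 0)
= 0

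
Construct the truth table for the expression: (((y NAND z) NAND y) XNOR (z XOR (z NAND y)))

z | y | Output
--------------
0 | 0 | 1
0 | 1 | 0
1 | 0 | 0
1 | 1 | 1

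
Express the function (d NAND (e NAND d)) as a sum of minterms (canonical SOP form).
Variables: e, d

Σm(0, 2, 3) = (NOT e AND NOT d) OR (e AND NOT d) OR (e AND d)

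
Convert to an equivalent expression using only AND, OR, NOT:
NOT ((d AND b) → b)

(d AND b) AND NOT b
(Negated implication: NOT(A → B) = A AND NOT B)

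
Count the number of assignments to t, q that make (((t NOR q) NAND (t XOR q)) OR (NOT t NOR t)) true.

Satisfying assignments: (0,0), (0,1), (1,0), (1,1)
Count: 4 out of 4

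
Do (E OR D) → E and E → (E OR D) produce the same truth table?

No, Converse is not equivalent to original (counterexample: D=1, E=0)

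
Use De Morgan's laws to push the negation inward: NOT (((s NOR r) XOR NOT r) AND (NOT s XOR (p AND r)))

NOT ((s NOR r) XOR NOT r) OR NOT (NOT s XOR (p AND r))
De Morgan's: NOT(AND of terms) = OR of negations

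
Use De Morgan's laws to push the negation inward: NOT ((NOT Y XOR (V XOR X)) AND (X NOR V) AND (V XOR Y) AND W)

NOT (NOT Y XOR (V XOR X)) OR NOT (X NOR V) OR NOT (V XOR Y) OR NOT W
De Morgan's: NOT(AND of terms) = OR of negations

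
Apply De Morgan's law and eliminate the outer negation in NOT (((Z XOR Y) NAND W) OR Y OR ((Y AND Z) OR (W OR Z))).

NOT ((Z XOR Y) NAND W) AND NOT Y AND NOT ((Y AND Z) OR (W OR Z))
De Morgan's: NOT(OR of terms) = AND of negations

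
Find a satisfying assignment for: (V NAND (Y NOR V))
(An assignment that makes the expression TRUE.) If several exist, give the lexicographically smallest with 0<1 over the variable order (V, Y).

V=0, Y=0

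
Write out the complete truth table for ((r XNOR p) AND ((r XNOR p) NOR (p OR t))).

r | p | t | Output
------------------
0 | 0 | 0 | 0
0 | 0 | 1 | 0
0 | 1 | 0 | 0
0 | 1 | 1 | 0
1 | 0 | 0 | 0
1 | 0 | 1 | 0
1 | 1 | 0 | 0
1 | 1 | 1 | 0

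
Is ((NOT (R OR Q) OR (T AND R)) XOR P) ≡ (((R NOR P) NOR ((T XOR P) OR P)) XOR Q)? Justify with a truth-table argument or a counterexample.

No. Counterexample: with Q=0, T=0, R=0, P=0, Expression 1 = 1 but Expression 2 = 0.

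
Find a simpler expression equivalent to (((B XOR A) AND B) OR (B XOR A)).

By absorption (E OR (E AND v) = E):
= (B XOR A)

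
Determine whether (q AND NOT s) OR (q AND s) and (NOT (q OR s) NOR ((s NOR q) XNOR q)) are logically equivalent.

Yes, they are equivalent — the two output columns agree on all 4 assignments:
q | s | Expression 1 | Expression 2
-----------------------------------
0 | 0 | 0 | 0
0 | 1 | 0 | 0
1 | 0 | 1 | 1
1 | 1 | 1 | 1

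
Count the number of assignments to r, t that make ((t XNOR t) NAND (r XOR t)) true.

Satisfying assignments: (0,0), (1,1)
Count: 2 out of 4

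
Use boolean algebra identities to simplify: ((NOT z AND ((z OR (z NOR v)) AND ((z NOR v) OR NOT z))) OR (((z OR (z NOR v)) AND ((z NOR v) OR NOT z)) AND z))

By distribution ((E AND v) OR (E AND NOT v) = E) then distribution ((E OR v) AND (E OR NOT v) = E):
= (z NOR v)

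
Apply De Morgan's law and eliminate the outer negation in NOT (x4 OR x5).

NOT x4 AND NOT x5
De Morgan's: NOT(OR of terms) = AND of negations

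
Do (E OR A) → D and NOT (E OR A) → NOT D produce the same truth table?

No, Inverse is not equivalent to original (counterexample: D=0, A=0, E=1)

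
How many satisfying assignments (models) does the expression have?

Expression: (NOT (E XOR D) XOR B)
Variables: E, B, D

Satisfying assignments: (0,0,0), (0,1,1), (1,0,1), (1,1,0)
Count: 4 out of 8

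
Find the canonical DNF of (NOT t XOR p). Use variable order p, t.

(NOT p AND NOT t) OR (p AND t)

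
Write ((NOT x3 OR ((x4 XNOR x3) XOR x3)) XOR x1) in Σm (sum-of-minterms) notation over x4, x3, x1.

Σm(0, 2, 4, 7) = (NOT x4 AND NOT x3 AND NOT x1) OR (NOT x4 AND x3 AND NOT x1) OR (x4 AND NOT x3 AND NOT x1) OR (x4 AND x3 AND x1)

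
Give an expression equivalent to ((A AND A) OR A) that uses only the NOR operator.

((((A NOR A) NOR (A NOR A)) NOR A) NOR (((A NOR A) NOR (A NOR A)) NOR A))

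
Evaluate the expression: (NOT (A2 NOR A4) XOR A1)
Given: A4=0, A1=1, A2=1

Substituting: (NOT (1 NOR 0) XOR 1)
= 0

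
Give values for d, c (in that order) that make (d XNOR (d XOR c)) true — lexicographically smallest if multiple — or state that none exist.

d=0, c=0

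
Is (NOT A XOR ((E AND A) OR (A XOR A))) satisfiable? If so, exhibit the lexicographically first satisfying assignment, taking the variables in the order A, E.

A=0, E=0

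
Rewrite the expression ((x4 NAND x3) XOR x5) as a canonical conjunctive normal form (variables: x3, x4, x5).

(x3 OR x4 OR NOT x5) AND (x3 OR NOT x4 OR NOT x5) AND (NOT x3 OR x4 OR NOT x5) AND (NOT x3 OR NOT x4 OR x5)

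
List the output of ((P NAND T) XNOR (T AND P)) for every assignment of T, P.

T | P | Output
--------------
0 | 0 | 0
0 | 1 | 0
1 | 0 | 0
1 | 1 | 0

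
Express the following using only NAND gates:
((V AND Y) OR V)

((((V NAND Y) NAND (V NAND Y)) NAND ((V NAND Y) NAND (V NAND Y))) NAND (V NAND V))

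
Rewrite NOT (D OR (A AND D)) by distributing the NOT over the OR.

NOT D AND NOT (A AND D)
De Morgan's: NOT(OR of terms) = AND of negations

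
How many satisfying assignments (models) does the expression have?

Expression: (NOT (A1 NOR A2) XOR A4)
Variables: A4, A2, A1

Satisfying assignments: (0,0,1), (0,1,0), (0,1,1), (1,0,0)
Count: 4 out of 8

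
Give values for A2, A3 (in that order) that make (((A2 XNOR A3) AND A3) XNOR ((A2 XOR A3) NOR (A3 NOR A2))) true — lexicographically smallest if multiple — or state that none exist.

A2=0, A3=0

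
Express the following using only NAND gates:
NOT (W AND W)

(((W NAND W) NAND (W NAND W)) NAND ((W NAND W) NAND (W NAND W)))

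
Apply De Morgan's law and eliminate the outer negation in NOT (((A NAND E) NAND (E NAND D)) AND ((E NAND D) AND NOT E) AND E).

NOT ((A NAND E) NAND (E NAND D)) OR NOT ((E NAND D) AND NOT E) OR NOT E
De Morgan's: NOT(AND of terms) = OR of negations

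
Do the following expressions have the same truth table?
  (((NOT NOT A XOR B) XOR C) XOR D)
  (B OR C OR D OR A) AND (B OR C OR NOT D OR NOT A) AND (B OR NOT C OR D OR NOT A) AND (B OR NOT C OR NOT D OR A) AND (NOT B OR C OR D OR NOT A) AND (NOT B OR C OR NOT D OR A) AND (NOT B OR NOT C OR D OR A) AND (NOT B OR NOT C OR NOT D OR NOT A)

Yes, they are equivalent — the two output columns agree on all 16 assignments:
B | C | D | A | Expression 1 | Expression 2
-------------------------------------------
0 | 0 | 0 | 0 | 0 | 0
0 | 0 | 0 | 1 | 1 | 1
0 | 0 | 1 | 0 | 1 | 1
0 | 0 | 1 | 1 | 0 | 0
0 | 1 | 0 | 0 | 1 | 1
0 | 1 | 0 | 1 | 0 | 0
0 | 1 | 1 | 0 | 0 | 0
0 | 1 | 1 | 1 | 1 | 1
1 | 0 | 0 | 0 | 1 | 1
1 | 0 | 0 | 1 | 0 | 0
1 | 0 | 1 | 0 | 0 | 0
1 | 0 | 1 | 1 | 1 | 1
1 | 1 | 0 | 0 | 0 | 0
1 | 1 | 0 | 1 | 1 | 1
1 | 1 | 1 | 0 | 1 | 1
1 | 1 | 1 | 1 | 0 | 0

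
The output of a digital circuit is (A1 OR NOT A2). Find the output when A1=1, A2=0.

Substituting: (1 OR NOT 0)
= 1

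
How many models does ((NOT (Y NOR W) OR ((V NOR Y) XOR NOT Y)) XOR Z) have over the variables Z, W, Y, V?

Satisfying assignments: (0,0,0,1), (0,0,1,0), (0,0,1,1), (0,1,0,0), (0,1,0,1), (0,1,1,0), (0,1,1,1), (1,0,0,0)
Count: 8 out of 16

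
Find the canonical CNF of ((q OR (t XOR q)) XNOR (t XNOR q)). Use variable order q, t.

(q OR t) AND (q OR NOT t) AND (NOT q OR t)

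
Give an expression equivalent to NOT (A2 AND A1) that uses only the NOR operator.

(((A2 NOR A2) NOR (A1 NOR A1)) NOR ((A2 NOR A2) NOR (A1 NOR A1)))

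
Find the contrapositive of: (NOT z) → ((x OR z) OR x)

Contrapositive: NOT ((x OR z) OR x) → z
Note: A statement and its contrapositive are logically equivalent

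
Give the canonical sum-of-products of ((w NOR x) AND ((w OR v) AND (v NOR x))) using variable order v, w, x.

Σm() = FALSE (no minterms)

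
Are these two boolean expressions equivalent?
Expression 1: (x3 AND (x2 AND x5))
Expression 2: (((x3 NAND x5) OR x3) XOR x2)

No. Counterexample: with x2=0, x5=0, x3=0, Expression 1 = 0 but Expression 2 = 1.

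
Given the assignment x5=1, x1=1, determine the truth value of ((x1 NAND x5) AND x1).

Substituting: ((1 NAND 1) AND 1)
= 0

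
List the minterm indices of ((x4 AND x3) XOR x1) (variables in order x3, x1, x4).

Σm(2, 3, 5, 6) = (NOT x3 AND x1 AND NOT x4) OR (NOT x3 AND x1 AND x4) OR (x3 AND NOT x1 AND x4) OR (x3 AND x1 AND NOT x4)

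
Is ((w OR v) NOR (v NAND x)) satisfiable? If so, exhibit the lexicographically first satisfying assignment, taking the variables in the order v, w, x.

UNSATISFIABLE - no assignment makes this expression true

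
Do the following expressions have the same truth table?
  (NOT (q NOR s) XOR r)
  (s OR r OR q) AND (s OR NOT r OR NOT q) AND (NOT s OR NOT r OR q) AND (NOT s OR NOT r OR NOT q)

Yes, they are equivalent — the two output columns agree on all 8 assignments:
s | r | q | Expression 1 | Expression 2
---------------------------------------
0 | 0 | 0 | 0 | 0
0 | 0 | 1 | 1 | 1
0 | 1 | 0 | 1 | 1
0 | 1 | 1 | 0 | 0
1 | 0 | 0 | 1 | 1
1 | 0 | 1 | 1 | 1
1 | 1 | 0 | 0 | 0
1 | 1 | 1 | 0 | 0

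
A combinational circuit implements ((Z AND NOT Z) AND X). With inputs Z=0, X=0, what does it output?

Substituting: ((0 AND NOT 0) AND 0)
= 0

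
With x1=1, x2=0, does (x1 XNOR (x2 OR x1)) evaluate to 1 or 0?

Substituting: (1 XNOR (0 OR 1))
= 1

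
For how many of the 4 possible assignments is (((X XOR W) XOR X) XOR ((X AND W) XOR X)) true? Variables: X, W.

Satisfying assignments: (0,1), (1,0), (1,1)
Count: 3 out of 4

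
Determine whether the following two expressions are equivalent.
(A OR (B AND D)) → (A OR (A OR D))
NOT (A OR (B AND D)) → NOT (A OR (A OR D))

No, Inverse is not equivalent to original (counterexample: B=0, A=0, D=1)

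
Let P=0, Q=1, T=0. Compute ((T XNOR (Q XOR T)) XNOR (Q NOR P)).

Substituting: ((0 XNOR (1 XOR 0)) XNOR (1 NOR 0))
= 1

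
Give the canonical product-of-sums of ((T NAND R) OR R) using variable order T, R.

ΠM() = TRUE (no maxterms)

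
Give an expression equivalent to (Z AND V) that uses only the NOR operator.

((Z NOR Z) NOR (V NOR V))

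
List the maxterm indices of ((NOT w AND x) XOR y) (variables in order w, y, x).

ΠM(0, 3, 4, 5) = (w OR y OR x) AND (w OR NOT y OR NOT x) AND (NOT w OR y OR x) AND (NOT w OR y OR NOT x)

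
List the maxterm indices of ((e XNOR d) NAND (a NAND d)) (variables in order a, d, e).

ΠM(0, 3, 4) = (a OR d OR e) AND (a OR NOT d OR NOT e) AND (NOT a OR d OR e)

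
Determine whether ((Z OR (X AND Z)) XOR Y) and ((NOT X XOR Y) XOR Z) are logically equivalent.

No. Counterexample: with X=0, Y=0, Z=0, Expression 1 = 0 but Expression 2 = 1.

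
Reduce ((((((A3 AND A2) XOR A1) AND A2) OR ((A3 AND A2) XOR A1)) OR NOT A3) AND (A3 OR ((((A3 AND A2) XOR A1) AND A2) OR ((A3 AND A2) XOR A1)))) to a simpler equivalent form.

By distribution ((E OR v) AND (E OR NOT v) = E) then absorption (E OR (E AND v) = E):
= ((A3 AND A2) XOR A1)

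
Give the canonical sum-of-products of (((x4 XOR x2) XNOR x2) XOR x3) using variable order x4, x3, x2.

Σm(0, 1, 6, 7) = (NOT x4 AND NOT x3 AND NOT x2) OR (NOT x4 AND NOT x3 AND x2) OR (x4 AND x3 AND NOT x2) OR (x4 AND x3 AND x2)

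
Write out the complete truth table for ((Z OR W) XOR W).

Z | W | Output
--------------
0 | 0 | 0
0 | 1 | 0
1 | 0 | 1
1 | 1 | 0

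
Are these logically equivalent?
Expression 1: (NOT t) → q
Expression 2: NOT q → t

Yes, Contrapositive is always equivalent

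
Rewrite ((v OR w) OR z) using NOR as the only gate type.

((((v NOR w) NOR (v NOR w)) NOR z) NOR (((v NOR w) NOR (v NOR w)) NOR z))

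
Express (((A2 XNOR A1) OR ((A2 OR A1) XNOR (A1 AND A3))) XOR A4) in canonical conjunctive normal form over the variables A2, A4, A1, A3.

(A2 OR A4 OR NOT A1 OR A3) AND (A2 OR NOT A4 OR A1 OR A3) AND (A2 OR NOT A4 OR A1 OR NOT A3) AND (A2 OR NOT A4 OR NOT A1 OR NOT A3) AND (NOT A2 OR A4 OR A1 OR A3) AND (NOT A2 OR A4 OR A1 OR NOT A3) AND (NOT A2 OR NOT A4 OR NOT A1 OR A3) AND (NOT A2 OR NOT A4 OR NOT A1 OR NOT A3)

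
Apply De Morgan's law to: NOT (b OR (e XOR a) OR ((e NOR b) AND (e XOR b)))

NOT b AND NOT (e XOR a) AND NOT ((e NOR b) AND (e XOR b))
De Morgan's: NOT(OR of terms) = AND of negations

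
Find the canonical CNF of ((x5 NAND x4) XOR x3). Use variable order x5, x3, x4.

(x5 OR NOT x3 OR x4) AND (x5 OR NOT x3 OR NOT x4) AND (NOT x5 OR x3 OR NOT x4) AND (NOT x5 OR NOT x3 OR x4)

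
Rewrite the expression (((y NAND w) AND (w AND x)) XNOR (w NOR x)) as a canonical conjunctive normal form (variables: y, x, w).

(y OR x OR w) AND (y OR NOT x OR NOT w) AND (NOT y OR x OR w)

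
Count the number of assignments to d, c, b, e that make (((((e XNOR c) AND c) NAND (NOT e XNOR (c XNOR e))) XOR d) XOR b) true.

Satisfying assignments: (0,0,0,0), (0,0,0,1), (0,1,0,0), (0,1,0,1), (1,0,1,0), (1,0,1,1), (1,1,1,0), (1,1,1,1)
Count: 8 out of 16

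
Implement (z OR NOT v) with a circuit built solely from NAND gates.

((z NAND z) NAND ((v NAND v) NAND (v NAND v)))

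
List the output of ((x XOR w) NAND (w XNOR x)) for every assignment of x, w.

x | w | Output
--------------
0 | 0 | 1
0 | 1 | 1
1 | 0 | 1
1 | 1 | 1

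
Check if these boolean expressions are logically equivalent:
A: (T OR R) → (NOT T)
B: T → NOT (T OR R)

Yes, Contrapositive is always equivalent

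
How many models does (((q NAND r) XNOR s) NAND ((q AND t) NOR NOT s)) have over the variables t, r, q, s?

Satisfying assignments: (0,0,0,0), (0,0,1,0), (0,1,0,0), (0,1,1,0), (0,1,1,1), (1,0,0,0), (1,0,1,0), (1,0,1,1), (1,1,0,0), (1,1,1,0), (1,1,1,1)
Count: 11 out of 16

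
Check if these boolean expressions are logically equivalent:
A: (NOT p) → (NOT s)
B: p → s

No, Inverse is not equivalent to original (counterexample: s=0, p=1, t=0)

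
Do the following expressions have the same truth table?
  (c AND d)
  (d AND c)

Yes, they are equivalent — the two output columns agree on all 4 assignments:
c | d | Expression 1 | Expression 2
-----------------------------------
0 | 0 | 0 | 0
0 | 1 | 0 | 0
1 | 0 | 0 | 0
1 | 1 | 1 | 1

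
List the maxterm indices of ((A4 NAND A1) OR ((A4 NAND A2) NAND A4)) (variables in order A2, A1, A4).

ΠM(3) = (A2 OR NOT A1 OR NOT A4)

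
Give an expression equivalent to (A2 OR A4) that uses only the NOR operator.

((A2 NOR A4) NOR (A2 NOR A4))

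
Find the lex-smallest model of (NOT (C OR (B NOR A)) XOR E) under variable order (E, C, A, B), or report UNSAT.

E=0, C=0, A=0, B=1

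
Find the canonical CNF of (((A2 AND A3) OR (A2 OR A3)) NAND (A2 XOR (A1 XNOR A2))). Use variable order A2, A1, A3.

(A2 OR A1 OR NOT A3) AND (NOT A2 OR A1 OR A3) AND (NOT A2 OR A1 OR NOT A3)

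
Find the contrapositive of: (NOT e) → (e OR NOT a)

Contrapositive: NOT (e OR NOT a) → e
Note: A statement and its contrapositive are logically equivalent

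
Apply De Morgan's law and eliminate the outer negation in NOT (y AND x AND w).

NOT y OR NOT x OR NOT w
De Morgan's: NOT(AND of terms) = OR of negations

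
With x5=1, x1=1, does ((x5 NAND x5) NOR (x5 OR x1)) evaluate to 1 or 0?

Substituting: ((1 NAND 1) NOR (1 OR 1))
= 0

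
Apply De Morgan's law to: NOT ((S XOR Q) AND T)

NOT (S XOR Q) OR NOT T
De Morgan's: NOT(AND of terms) = OR of negations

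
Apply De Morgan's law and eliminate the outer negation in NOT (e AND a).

NOT e OR NOT a
De Morgan's: NOT(AND of terms) = OR of negations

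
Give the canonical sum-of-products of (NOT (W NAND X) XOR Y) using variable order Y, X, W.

Σm(3, 4, 5, 6) = (NOT Y AND X AND W) OR (Y AND NOT X AND NOT W) OR (Y AND NOT X AND W) OR (Y AND X AND NOT W)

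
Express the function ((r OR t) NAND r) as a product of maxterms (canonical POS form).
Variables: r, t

ΠM(2, 3) = (NOT r OR t) AND (NOT r OR NOT t)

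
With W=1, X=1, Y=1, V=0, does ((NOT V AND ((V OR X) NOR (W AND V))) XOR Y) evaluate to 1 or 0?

Substituting: ((NOT 0 AND ((0 OR 1) NOR (1 AND 0))) XOR 1)
= 1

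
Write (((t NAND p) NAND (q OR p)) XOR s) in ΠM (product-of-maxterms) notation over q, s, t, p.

ΠM(1, 4, 6, 7, 8, 9, 10, 15) = (q OR s OR t OR NOT p) AND (q OR NOT s OR t OR p) AND (q OR NOT s OR NOT t OR p) AND (q OR NOT s OR NOT t OR NOT p) AND (NOT q OR s OR t OR p) AND (NOT q OR s OR t OR NOT p) AND (NOT q OR s OR NOT t OR p) AND (NOT q OR NOT s OR NOT t OR NOT p)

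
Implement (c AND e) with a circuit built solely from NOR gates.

((c NOR c) NOR (e NOR e))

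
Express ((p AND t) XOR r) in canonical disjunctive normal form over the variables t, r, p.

(NOT t AND r AND NOT p) OR (NOT t AND r AND p) OR (t AND NOT r AND p) OR (t AND r AND NOT p)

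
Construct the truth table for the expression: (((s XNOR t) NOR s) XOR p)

p | s | t | Output
------------------
0 | 0 | 0 | 0
0 | 0 | 1 | 1
0 | 1 | 0 | 0
0 | 1 | 1 | 0
1 | 0 | 0 | 1
1 | 0 | 1 | 0
1 | 1 | 0 | 1
1 | 1 | 1 | 1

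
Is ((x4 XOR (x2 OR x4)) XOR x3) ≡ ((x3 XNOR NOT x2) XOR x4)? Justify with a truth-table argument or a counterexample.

No. Counterexample: with x3=0, x2=0, x4=1, Expression 1 = 0 but Expression 2 = 1.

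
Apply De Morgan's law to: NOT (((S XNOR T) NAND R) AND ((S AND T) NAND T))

NOT ((S XNOR T) NAND R) OR NOT ((S AND T) NAND T)
De Morgan's: NOT(AND of terms) = OR of negations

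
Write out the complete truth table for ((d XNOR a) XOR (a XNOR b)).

d | b | a | Output
------------------
0 | 0 | 0 | 0
0 | 0 | 1 | 0
0 | 1 | 0 | 1
0 | 1 | 1 | 1
1 | 0 | 0 | 1
1 | 0 | 1 | 1
1 | 1 | 0 | 0
1 | 1 | 1 | 0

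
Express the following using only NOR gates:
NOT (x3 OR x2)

(((x3 NOR x2) NOR (x3 NOR x2)) NOR ((x3 NOR x2) NOR (x3 NOR x2)))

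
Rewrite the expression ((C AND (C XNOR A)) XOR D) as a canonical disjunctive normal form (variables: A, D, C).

(NOT A AND D AND NOT C) OR (NOT A AND D AND C) OR (A AND NOT D AND C) OR (A AND D AND NOT C)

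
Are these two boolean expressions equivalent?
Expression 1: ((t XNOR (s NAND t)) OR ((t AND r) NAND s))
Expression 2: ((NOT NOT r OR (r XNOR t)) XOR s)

No. Counterexample: with r=0, t=0, s=1, Expression 1 = 1 but Expression 2 = 0.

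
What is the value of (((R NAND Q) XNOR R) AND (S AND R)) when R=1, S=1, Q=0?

Substituting: (((1 NAND 0) XNOR 1) AND (1 AND 1))
= 1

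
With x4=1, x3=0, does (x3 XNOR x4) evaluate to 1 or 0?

Substituting: (0 XNOR 1)
= 0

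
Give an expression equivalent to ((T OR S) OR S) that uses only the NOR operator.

((((T NOR S) NOR (T NOR S)) NOR S) NOR (((T NOR S) NOR (T NOR S)) NOR S))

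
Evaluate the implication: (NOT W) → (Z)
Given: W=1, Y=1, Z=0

Antecedent (NOT W) = 0; consequent (Z) = 0.
0 → 0 = 1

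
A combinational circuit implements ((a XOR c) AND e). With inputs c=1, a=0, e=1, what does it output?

Substituting: ((0 XOR 1) AND 1)
= 1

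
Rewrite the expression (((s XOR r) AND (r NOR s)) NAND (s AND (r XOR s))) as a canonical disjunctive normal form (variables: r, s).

(NOT r AND NOT s) OR (NOT r AND s) OR (r AND NOT s) OR (r AND s)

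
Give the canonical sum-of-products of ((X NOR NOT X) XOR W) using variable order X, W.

Σm(1, 3) = (NOT X AND W) OR (X AND W)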